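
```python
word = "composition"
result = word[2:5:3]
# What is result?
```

word has length 11. The slice word[2:5:3] selects indices [2] (2->'m'), giving 'm'.

'm'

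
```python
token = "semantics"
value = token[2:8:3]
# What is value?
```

token has length 9. The slice token[2:8:3] selects indices [2, 5] (2->'m', 5->'t'), giving 'mt'.

'mt'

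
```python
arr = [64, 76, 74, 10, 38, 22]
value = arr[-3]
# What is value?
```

arr has length 6. Negative index -3 maps to positive index 6 + (-3) = 3. arr[3] = 10.

10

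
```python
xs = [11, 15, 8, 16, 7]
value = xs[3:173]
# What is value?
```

xs has length 5. The slice xs[3:173] selects indices [3, 4] (3->16, 4->7), giving [16, 7].

[16, 7]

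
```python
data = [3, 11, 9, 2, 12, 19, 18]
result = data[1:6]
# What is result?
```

data has length 7. The slice data[1:6] selects indices [1, 2, 3, 4, 5] (1->11, 2->9, 3->2, 4->12, 5->19), giving [11, 9, 2, 12, 19].

[11, 9, 2, 12, 19]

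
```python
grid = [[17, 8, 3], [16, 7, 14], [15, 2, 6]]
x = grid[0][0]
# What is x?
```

grid[0] = [17, 8, 3]. Taking column 0 of that row yields 17.

17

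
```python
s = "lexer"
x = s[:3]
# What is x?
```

s has length 5. The slice s[:3] selects indices [0, 1, 2] (0->'l', 1->'e', 2->'x'), giving 'lex'.

'lex'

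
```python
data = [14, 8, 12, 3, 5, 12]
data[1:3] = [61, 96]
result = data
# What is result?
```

data starts as [14, 8, 12, 3, 5, 12] (length 6). The slice data[1:3] covers indices [1, 2] with values [8, 12]. Replacing that slice with [61, 96] (same length) produces [14, 61, 96, 3, 5, 12].

[14, 61, 96, 3, 5, 12]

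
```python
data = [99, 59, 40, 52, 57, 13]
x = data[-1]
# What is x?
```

data has length 6. Negative index -1 maps to positive index 6 + (-1) = 5. data[5] = 13.

13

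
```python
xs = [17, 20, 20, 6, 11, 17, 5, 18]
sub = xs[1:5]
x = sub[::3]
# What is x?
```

xs has length 8. The slice xs[1:5] selects indices [1, 2, 3, 4] (1->20, 2->20, 3->6, 4->11), giving [20, 20, 6, 11]. So sub = [20, 20, 6, 11]. sub has length 4. The slice sub[::3] selects indices [0, 3] (0->20, 3->11), giving [20, 11].

[20, 11]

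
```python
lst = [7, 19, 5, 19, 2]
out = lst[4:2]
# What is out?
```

lst has length 5. The slice lst[4:2] resolves to an empty index range, so the result is [].

[]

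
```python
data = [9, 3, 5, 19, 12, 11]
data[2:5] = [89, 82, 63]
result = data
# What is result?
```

data starts as [9, 3, 5, 19, 12, 11] (length 6). The slice data[2:5] covers indices [2, 3, 4] with values [5, 19, 12]. Replacing that slice with [89, 82, 63] (same length) produces [9, 3, 89, 82, 63, 11].

[9, 3, 89, 82, 63, 11]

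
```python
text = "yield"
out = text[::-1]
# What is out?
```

text has length 5. The slice text[::-1] selects indices [4, 3, 2, 1, 0] (4->'d', 3->'l', 2->'e', 1->'i', 0->'y'), giving 'dleiy'.

'dleiy'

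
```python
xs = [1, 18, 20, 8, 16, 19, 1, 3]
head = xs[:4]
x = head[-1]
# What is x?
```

xs has length 8. The slice xs[:4] selects indices [0, 1, 2, 3] (0->1, 1->18, 2->20, 3->8), giving [1, 18, 20, 8]. So head = [1, 18, 20, 8]. Then head[-1] = 8.

8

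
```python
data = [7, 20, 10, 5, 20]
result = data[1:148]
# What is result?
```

data has length 5. The slice data[1:148] selects indices [1, 2, 3, 4] (1->20, 2->10, 3->5, 4->20), giving [20, 10, 5, 20].

[20, 10, 5, 20]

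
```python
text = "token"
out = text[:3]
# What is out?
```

text has length 5. The slice text[:3] selects indices [0, 1, 2] (0->'t', 1->'o', 2->'k'), giving 'tok'.

'tok'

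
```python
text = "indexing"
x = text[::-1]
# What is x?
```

text has length 8. The slice text[::-1] selects indices [7, 6, 5, 4, 3, 2, 1, 0] (7->'g', 6->'n', 5->'i', 4->'x', 3->'e', 2->'d', 1->'n', 0->'i'), giving 'gnixedni'.

'gnixedni'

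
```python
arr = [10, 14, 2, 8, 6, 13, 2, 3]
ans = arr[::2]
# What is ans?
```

arr has length 8. The slice arr[::2] selects indices [0, 2, 4, 6] (0->10, 2->2, 4->6, 6->2), giving [10, 2, 6, 2].

[10, 2, 6, 2]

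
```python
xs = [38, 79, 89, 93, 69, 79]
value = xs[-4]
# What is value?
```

xs has length 6. Negative index -4 maps to positive index 6 + (-4) = 2. xs[2] = 89.

89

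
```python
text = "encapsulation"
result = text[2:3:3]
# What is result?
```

text has length 13. The slice text[2:3:3] selects indices [2] (2->'c'), giving 'c'.

'c'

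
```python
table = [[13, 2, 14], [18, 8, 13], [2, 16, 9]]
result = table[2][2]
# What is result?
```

table[2] = [2, 16, 9]. Taking column 2 of that row yields 9.

9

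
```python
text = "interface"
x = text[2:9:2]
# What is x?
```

text has length 9. The slice text[2:9:2] selects indices [2, 4, 6, 8] (2->'t', 4->'r', 6->'a', 8->'e'), giving 'trae'.

'trae'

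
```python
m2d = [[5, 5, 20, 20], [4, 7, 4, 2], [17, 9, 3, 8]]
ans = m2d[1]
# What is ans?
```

m2d has 3 rows. Row 1 is [4, 7, 4, 2].

[4, 7, 4, 2]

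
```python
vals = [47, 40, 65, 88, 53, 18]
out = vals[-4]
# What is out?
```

vals has length 6. Negative index -4 maps to positive index 6 + (-4) = 2. vals[2] = 65.

65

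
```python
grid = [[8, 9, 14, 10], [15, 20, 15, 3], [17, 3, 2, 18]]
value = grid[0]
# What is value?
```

grid has 3 rows. Row 0 is [8, 9, 14, 10].

[8, 9, 14, 10]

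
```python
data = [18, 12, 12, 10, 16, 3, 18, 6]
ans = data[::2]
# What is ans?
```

data has length 8. The slice data[::2] selects indices [0, 2, 4, 6] (0->18, 2->12, 4->16, 6->18), giving [18, 12, 16, 18].

[18, 12, 16, 18]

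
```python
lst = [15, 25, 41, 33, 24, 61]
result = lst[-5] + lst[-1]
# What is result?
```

lst has length 6. Negative index -5 maps to positive index 6 + (-5) = 1. lst[1] = 25.
lst has length 6. Negative index -1 maps to positive index 6 + (-1) = 5. lst[5] = 61.
Sum: 25 + 61 = 86.

86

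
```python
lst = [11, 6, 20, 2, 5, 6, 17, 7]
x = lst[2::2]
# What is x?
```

lst has length 8. The slice lst[2::2] selects indices [2, 4, 6] (2->20, 4->5, 6->17), giving [20, 5, 17].

[20, 5, 17]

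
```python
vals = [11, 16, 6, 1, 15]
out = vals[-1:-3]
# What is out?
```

vals has length 5. The slice vals[-1:-3] resolves to an empty index range, so the result is [].

[]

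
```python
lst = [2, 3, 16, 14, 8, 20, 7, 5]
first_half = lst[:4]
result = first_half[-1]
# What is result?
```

lst has length 8. The slice lst[:4] selects indices [0, 1, 2, 3] (0->2, 1->3, 2->16, 3->14), giving [2, 3, 16, 14]. So first_half = [2, 3, 16, 14]. Then first_half[-1] = 14.

14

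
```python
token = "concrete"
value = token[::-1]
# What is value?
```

token has length 8. The slice token[::-1] selects indices [7, 6, 5, 4, 3, 2, 1, 0] (7->'e', 6->'t', 5->'e', 4->'r', 3->'c', 2->'n', 1->'o', 0->'c'), giving 'etercnoc'.

'etercnoc'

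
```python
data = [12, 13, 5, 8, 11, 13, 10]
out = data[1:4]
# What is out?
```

data has length 7. The slice data[1:4] selects indices [1, 2, 3] (1->13, 2->5, 3->8), giving [13, 5, 8].

[13, 5, 8]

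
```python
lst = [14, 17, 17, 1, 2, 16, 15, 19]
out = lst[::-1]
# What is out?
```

lst has length 8. The slice lst[::-1] selects indices [7, 6, 5, 4, 3, 2, 1, 0] (7->19, 6->15, 5->16, 4->2, 3->1, 2->17, 1->17, 0->14), giving [19, 15, 16, 2, 1, 17, 17, 14].

[19, 15, 16, 2, 1, 17, 17, 14]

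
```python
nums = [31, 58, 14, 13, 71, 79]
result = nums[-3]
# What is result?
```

nums has length 6. Negative index -3 maps to positive index 6 + (-3) = 3. nums[3] = 13.

13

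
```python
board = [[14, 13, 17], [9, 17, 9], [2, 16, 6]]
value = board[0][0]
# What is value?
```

board[0] = [14, 13, 17]. Taking column 0 of that row yields 14.

14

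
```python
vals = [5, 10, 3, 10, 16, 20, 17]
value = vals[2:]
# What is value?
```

vals has length 7. The slice vals[2:] selects indices [2, 3, 4, 5, 6] (2->3, 3->10, 4->16, 5->20, 6->17), giving [3, 10, 16, 20, 17].

[3, 10, 16, 20, 17]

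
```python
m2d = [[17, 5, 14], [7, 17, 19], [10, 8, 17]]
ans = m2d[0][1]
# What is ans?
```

m2d[0] = [17, 5, 14]. Taking column 1 of that row yields 5.

5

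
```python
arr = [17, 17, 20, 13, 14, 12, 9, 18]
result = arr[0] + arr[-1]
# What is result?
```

arr has length 8. arr[0] = 17.
arr has length 8. Negative index -1 maps to positive index 8 + (-1) = 7. arr[7] = 18.
Sum: 17 + 18 = 35.

35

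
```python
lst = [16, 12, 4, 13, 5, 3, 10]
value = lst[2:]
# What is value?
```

lst has length 7. The slice lst[2:] selects indices [2, 3, 4, 5, 6] (2->4, 3->13, 4->5, 5->3, 6->10), giving [4, 13, 5, 3, 10].

[4, 13, 5, 3, 10]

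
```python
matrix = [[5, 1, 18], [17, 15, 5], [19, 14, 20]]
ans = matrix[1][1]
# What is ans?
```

matrix[1] = [17, 15, 5]. Taking column 1 of that row yields 15.

15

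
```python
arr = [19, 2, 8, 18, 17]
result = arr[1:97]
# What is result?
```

arr has length 5. The slice arr[1:97] selects indices [1, 2, 3, 4] (1->2, 2->8, 3->18, 4->17), giving [2, 8, 18, 17].

[2, 8, 18, 17]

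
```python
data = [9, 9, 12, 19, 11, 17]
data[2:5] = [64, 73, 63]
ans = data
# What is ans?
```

data starts as [9, 9, 12, 19, 11, 17] (length 6). The slice data[2:5] covers indices [2, 3, 4] with values [12, 19, 11]. Replacing that slice with [64, 73, 63] (same length) produces [9, 9, 64, 73, 63, 17].

[9, 9, 64, 73, 63, 17]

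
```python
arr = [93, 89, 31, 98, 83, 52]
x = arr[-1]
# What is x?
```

arr has length 6. Negative index -1 maps to positive index 6 + (-1) = 5. arr[5] = 52.

52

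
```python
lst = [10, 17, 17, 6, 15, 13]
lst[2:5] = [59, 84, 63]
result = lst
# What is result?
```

lst starts as [10, 17, 17, 6, 15, 13] (length 6). The slice lst[2:5] covers indices [2, 3, 4] with values [17, 6, 15]. Replacing that slice with [59, 84, 63] (same length) produces [10, 17, 59, 84, 63, 13].

[10, 17, 59, 84, 63, 13]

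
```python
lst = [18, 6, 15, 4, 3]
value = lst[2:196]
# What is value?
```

lst has length 5. The slice lst[2:196] selects indices [2, 3, 4] (2->15, 3->4, 4->3), giving [15, 4, 3].

[15, 4, 3]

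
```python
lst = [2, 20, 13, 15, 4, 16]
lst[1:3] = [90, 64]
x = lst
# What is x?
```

lst starts as [2, 20, 13, 15, 4, 16] (length 6). The slice lst[1:3] covers indices [1, 2] with values [20, 13]. Replacing that slice with [90, 64] (same length) produces [2, 90, 64, 15, 4, 16].

[2, 90, 64, 15, 4, 16]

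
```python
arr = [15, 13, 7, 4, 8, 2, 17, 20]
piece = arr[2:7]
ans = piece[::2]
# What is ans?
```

arr has length 8. The slice arr[2:7] selects indices [2, 3, 4, 5, 6] (2->7, 3->4, 4->8, 5->2, 6->17), giving [7, 4, 8, 2, 17]. So piece = [7, 4, 8, 2, 17]. piece has length 5. The slice piece[::2] selects indices [0, 2, 4] (0->7, 2->8, 4->17), giving [7, 8, 17].

[7, 8, 17]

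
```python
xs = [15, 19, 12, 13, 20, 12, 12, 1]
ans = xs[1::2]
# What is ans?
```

xs has length 8. The slice xs[1::2] selects indices [1, 3, 5, 7] (1->19, 3->13, 5->12, 7->1), giving [19, 13, 12, 1].

[19, 13, 12, 1]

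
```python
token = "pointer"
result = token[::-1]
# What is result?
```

token has length 7. The slice token[::-1] selects indices [6, 5, 4, 3, 2, 1, 0] (6->'r', 5->'e', 4->'t', 3->'n', 2->'i', 1->'o', 0->'p'), giving 'retniop'.

'retniop'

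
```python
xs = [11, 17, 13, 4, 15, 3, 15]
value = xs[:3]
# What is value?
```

xs has length 7. The slice xs[:3] selects indices [0, 1, 2] (0->11, 1->17, 2->13), giving [11, 17, 13].

[11, 17, 13]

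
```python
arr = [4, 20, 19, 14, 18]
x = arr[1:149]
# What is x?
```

arr has length 5. The slice arr[1:149] selects indices [1, 2, 3, 4] (1->20, 2->19, 3->14, 4->18), giving [20, 19, 14, 18].

[20, 19, 14, 18]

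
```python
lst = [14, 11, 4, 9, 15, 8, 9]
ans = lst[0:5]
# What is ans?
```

lst has length 7. The slice lst[0:5] selects indices [0, 1, 2, 3, 4] (0->14, 1->11, 2->4, 3->9, 4->15), giving [14, 11, 4, 9, 15].

[14, 11, 4, 9, 15]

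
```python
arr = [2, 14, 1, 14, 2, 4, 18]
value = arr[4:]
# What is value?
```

arr has length 7. The slice arr[4:] selects indices [4, 5, 6] (4->2, 5->4, 6->18), giving [2, 4, 18].

[2, 4, 18]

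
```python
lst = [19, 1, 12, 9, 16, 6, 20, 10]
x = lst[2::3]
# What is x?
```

lst has length 8. The slice lst[2::3] selects indices [2, 5] (2->12, 5->6), giving [12, 6].

[12, 6]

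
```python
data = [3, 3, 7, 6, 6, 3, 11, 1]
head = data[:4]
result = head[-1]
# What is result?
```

data has length 8. The slice data[:4] selects indices [0, 1, 2, 3] (0->3, 1->3, 2->7, 3->6), giving [3, 3, 7, 6]. So head = [3, 3, 7, 6]. Then head[-1] = 6.

6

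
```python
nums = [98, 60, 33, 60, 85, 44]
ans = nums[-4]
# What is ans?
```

nums has length 6. Negative index -4 maps to positive index 6 + (-4) = 2. nums[2] = 33.

33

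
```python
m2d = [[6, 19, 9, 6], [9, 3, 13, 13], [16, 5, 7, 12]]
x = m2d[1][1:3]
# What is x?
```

m2d[1] = [9, 3, 13, 13]. m2d[1] has length 4. The slice m2d[1][1:3] selects indices [1, 2] (1->3, 2->13), giving [3, 13].

[3, 13]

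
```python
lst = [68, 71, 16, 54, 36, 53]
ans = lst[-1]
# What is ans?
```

lst has length 6. Negative index -1 maps to positive index 6 + (-1) = 5. lst[5] = 53.

53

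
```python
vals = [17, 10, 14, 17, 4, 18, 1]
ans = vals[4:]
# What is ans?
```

vals has length 7. The slice vals[4:] selects indices [4, 5, 6] (4->4, 5->18, 6->1), giving [4, 18, 1].

[4, 18, 1]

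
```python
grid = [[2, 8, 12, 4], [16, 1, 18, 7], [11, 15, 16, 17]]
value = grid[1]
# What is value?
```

grid has 3 rows. Row 1 is [16, 1, 18, 7].

[16, 1, 18, 7]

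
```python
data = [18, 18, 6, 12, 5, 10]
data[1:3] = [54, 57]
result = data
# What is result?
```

data starts as [18, 18, 6, 12, 5, 10] (length 6). The slice data[1:3] covers indices [1, 2] with values [18, 6]. Replacing that slice with [54, 57] (same length) produces [18, 54, 57, 12, 5, 10].

[18, 54, 57, 12, 5, 10]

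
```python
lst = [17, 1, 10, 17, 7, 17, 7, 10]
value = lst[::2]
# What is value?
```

lst has length 8. The slice lst[::2] selects indices [0, 2, 4, 6] (0->17, 2->10, 4->7, 6->7), giving [17, 10, 7, 7].

[17, 10, 7, 7]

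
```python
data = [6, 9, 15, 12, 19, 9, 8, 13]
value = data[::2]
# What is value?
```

data has length 8. The slice data[::2] selects indices [0, 2, 4, 6] (0->6, 2->15, 4->19, 6->8), giving [6, 15, 19, 8].

[6, 15, 19, 8]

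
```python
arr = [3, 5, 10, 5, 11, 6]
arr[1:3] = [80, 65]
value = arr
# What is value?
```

arr starts as [3, 5, 10, 5, 11, 6] (length 6). The slice arr[1:3] covers indices [1, 2] with values [5, 10]. Replacing that slice with [80, 65] (same length) produces [3, 80, 65, 5, 11, 6].

[3, 80, 65, 5, 11, 6]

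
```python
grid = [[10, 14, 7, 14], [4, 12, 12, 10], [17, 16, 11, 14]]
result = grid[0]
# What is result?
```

grid has 3 rows. Row 0 is [10, 14, 7, 14].

[10, 14, 7, 14]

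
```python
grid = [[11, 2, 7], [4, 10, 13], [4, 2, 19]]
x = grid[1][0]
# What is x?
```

grid[1] = [4, 10, 13]. Taking column 0 of that row yields 4.

4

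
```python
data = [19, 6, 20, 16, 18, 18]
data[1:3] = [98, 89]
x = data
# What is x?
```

data starts as [19, 6, 20, 16, 18, 18] (length 6). The slice data[1:3] covers indices [1, 2] with values [6, 20]. Replacing that slice with [98, 89] (same length) produces [19, 98, 89, 16, 18, 18].

[19, 98, 89, 16, 18, 18]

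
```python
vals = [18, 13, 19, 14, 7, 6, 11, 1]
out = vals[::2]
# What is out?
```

vals has length 8. The slice vals[::2] selects indices [0, 2, 4, 6] (0->18, 2->19, 4->7, 6->11), giving [18, 19, 7, 11].

[18, 19, 7, 11]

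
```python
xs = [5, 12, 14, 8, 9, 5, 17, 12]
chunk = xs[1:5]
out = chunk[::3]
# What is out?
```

xs has length 8. The slice xs[1:5] selects indices [1, 2, 3, 4] (1->12, 2->14, 3->8, 4->9), giving [12, 14, 8, 9]. So chunk = [12, 14, 8, 9]. chunk has length 4. The slice chunk[::3] selects indices [0, 3] (0->12, 3->9), giving [12, 9].

[12, 9]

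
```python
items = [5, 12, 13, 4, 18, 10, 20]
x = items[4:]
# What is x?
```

items has length 7. The slice items[4:] selects indices [4, 5, 6] (4->18, 5->10, 6->20), giving [18, 10, 20].

[18, 10, 20]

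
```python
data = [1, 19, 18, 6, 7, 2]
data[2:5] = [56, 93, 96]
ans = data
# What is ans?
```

data starts as [1, 19, 18, 6, 7, 2] (length 6). The slice data[2:5] covers indices [2, 3, 4] with values [18, 6, 7]. Replacing that slice with [56, 93, 96] (same length) produces [1, 19, 56, 93, 96, 2].

[1, 19, 56, 93, 96, 2]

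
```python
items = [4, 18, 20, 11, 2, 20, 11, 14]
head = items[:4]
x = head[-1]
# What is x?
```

items has length 8. The slice items[:4] selects indices [0, 1, 2, 3] (0->4, 1->18, 2->20, 3->11), giving [4, 18, 20, 11]. So head = [4, 18, 20, 11]. Then head[-1] = 11.

11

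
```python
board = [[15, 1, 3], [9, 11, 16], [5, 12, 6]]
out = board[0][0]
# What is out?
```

board[0] = [15, 1, 3]. Taking column 0 of that row yields 15.

15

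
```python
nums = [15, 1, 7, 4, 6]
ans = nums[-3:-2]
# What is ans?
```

nums has length 5. The slice nums[-3:-2] selects indices [2] (2->7), giving [7].

[7]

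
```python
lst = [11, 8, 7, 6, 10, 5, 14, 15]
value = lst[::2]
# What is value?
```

lst has length 8. The slice lst[::2] selects indices [0, 2, 4, 6] (0->11, 2->7, 4->10, 6->14), giving [11, 7, 10, 14].

[11, 7, 10, 14]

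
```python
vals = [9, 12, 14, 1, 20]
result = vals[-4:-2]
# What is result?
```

vals has length 5. The slice vals[-4:-2] selects indices [1, 2] (1->12, 2->14), giving [12, 14].

[12, 14]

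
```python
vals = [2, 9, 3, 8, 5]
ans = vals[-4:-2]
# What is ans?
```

vals has length 5. The slice vals[-4:-2] selects indices [1, 2] (1->9, 2->3), giving [9, 3].

[9, 3]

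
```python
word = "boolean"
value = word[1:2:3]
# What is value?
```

word has length 7. The slice word[1:2:3] selects indices [1] (1->'o'), giving 'o'.

'o'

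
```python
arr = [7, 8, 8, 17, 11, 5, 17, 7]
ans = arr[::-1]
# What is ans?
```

arr has length 8. The slice arr[::-1] selects indices [7, 6, 5, 4, 3, 2, 1, 0] (7->7, 6->17, 5->5, 4->11, 3->17, 2->8, 1->8, 0->7), giving [7, 17, 5, 11, 17, 8, 8, 7].

[7, 17, 5, 11, 17, 8, 8, 7]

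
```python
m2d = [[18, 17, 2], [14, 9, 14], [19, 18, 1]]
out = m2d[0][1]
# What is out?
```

m2d[0] = [18, 17, 2]. Taking column 1 of that row yields 17.

17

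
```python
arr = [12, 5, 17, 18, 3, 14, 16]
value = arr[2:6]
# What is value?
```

arr has length 7. The slice arr[2:6] selects indices [2, 3, 4, 5] (2->17, 3->18, 4->3, 5->14), giving [17, 18, 3, 14].

[17, 18, 3, 14]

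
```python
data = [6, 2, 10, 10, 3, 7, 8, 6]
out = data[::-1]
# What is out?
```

data has length 8. The slice data[::-1] selects indices [7, 6, 5, 4, 3, 2, 1, 0] (7->6, 6->8, 5->7, 4->3, 3->10, 2->10, 1->2, 0->6), giving [6, 8, 7, 3, 10, 10, 2, 6].

[6, 8, 7, 3, 10, 10, 2, 6]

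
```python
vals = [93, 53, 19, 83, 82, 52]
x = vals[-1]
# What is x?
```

vals has length 6. Negative index -1 maps to positive index 6 + (-1) = 5. vals[5] = 52.

52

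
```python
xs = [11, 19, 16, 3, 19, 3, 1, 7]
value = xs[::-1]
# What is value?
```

xs has length 8. The slice xs[::-1] selects indices [7, 6, 5, 4, 3, 2, 1, 0] (7->7, 6->1, 5->3, 4->19, 3->3, 2->16, 1->19, 0->11), giving [7, 1, 3, 19, 3, 16, 19, 11].

[7, 1, 3, 19, 3, 16, 19, 11]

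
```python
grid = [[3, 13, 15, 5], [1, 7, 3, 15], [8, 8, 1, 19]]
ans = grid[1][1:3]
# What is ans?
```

grid[1] = [1, 7, 3, 15]. grid[1] has length 4. The slice grid[1][1:3] selects indices [1, 2] (1->7, 2->3), giving [7, 3].

[7, 3]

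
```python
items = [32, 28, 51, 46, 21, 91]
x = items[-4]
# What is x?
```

items has length 6. Negative index -4 maps to positive index 6 + (-4) = 2. items[2] = 51.

51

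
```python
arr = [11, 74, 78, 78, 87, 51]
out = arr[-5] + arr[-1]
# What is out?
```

arr has length 6. Negative index -5 maps to positive index 6 + (-5) = 1. arr[1] = 74.
arr has length 6. Negative index -1 maps to positive index 6 + (-1) = 5. arr[5] = 51.
Sum: 74 + 51 = 125.

125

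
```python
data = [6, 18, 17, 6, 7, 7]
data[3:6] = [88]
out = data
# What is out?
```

data starts as [6, 18, 17, 6, 7, 7] (length 6). The slice data[3:6] covers indices [3, 4, 5] with values [6, 7, 7]. Replacing that slice with [88] (different length) produces [6, 18, 17, 88].

[6, 18, 17, 88]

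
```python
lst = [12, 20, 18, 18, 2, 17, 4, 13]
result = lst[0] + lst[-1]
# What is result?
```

lst has length 8. lst[0] = 12.
lst has length 8. Negative index -1 maps to positive index 8 + (-1) = 7. lst[7] = 13.
Sum: 12 + 13 = 25.

25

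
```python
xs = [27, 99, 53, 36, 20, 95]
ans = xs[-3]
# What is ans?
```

xs has length 6. Negative index -3 maps to positive index 6 + (-3) = 3. xs[3] = 36.

36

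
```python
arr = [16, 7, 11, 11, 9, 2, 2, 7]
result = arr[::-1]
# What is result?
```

arr has length 8. The slice arr[::-1] selects indices [7, 6, 5, 4, 3, 2, 1, 0] (7->7, 6->2, 5->2, 4->9, 3->11, 2->11, 1->7, 0->16), giving [7, 2, 2, 9, 11, 11, 7, 16].

[7, 2, 2, 9, 11, 11, 7, 16]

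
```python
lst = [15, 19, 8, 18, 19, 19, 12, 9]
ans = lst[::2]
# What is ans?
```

lst has length 8. The slice lst[::2] selects indices [0, 2, 4, 6] (0->15, 2->8, 4->19, 6->12), giving [15, 8, 19, 12].

[15, 8, 19, 12]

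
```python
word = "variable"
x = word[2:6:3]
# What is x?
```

word has length 8. The slice word[2:6:3] selects indices [2, 5] (2->'r', 5->'b'), giving 'rb'.

'rb'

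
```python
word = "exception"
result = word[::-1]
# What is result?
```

word has length 9. The slice word[::-1] selects indices [8, 7, 6, 5, 4, 3, 2, 1, 0] (8->'n', 7->'o', 6->'i', 5->'t', 4->'p', 3->'e', 2->'c', 1->'x', 0->'e'), giving 'noitpecxe'.

'noitpecxe'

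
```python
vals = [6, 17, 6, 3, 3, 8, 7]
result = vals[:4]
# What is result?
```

vals has length 7. The slice vals[:4] selects indices [0, 1, 2, 3] (0->6, 1->17, 2->6, 3->3), giving [6, 17, 6, 3].

[6, 17, 6, 3]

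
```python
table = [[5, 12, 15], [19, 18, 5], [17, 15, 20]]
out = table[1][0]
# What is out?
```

table[1] = [19, 18, 5]. Taking column 0 of that row yields 19.

19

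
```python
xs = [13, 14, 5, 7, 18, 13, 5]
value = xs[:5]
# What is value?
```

xs has length 7. The slice xs[:5] selects indices [0, 1, 2, 3, 4] (0->13, 1->14, 2->5, 3->7, 4->18), giving [13, 14, 5, 7, 18].

[13, 14, 5, 7, 18]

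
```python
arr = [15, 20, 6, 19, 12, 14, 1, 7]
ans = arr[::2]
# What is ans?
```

arr has length 8. The slice arr[::2] selects indices [0, 2, 4, 6] (0->15, 2->6, 4->12, 6->1), giving [15, 6, 12, 1].

[15, 6, 12, 1]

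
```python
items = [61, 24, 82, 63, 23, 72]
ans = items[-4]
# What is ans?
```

items has length 6. Negative index -4 maps to positive index 6 + (-4) = 2. items[2] = 82.

82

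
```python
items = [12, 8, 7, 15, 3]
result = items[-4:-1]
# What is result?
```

items has length 5. The slice items[-4:-1] selects indices [1, 2, 3] (1->8, 2->7, 3->15), giving [8, 7, 15].

[8, 7, 15]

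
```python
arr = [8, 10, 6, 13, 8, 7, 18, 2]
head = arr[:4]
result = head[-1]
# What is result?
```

arr has length 8. The slice arr[:4] selects indices [0, 1, 2, 3] (0->8, 1->10, 2->6, 3->13), giving [8, 10, 6, 13]. So head = [8, 10, 6, 13]. Then head[-1] = 13.

13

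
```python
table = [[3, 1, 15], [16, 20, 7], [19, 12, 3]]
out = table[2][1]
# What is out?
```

table[2] = [19, 12, 3]. Taking column 1 of that row yields 12.

12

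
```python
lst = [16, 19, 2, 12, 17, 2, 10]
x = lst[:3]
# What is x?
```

lst has length 7. The slice lst[:3] selects indices [0, 1, 2] (0->16, 1->19, 2->2), giving [16, 19, 2].

[16, 19, 2]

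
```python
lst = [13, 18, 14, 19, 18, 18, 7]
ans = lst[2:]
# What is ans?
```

lst has length 7. The slice lst[2:] selects indices [2, 3, 4, 5, 6] (2->14, 3->19, 4->18, 5->18, 6->7), giving [14, 19, 18, 18, 7].

[14, 19, 18, 18, 7]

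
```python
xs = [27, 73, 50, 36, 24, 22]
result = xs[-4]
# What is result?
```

xs has length 6. Negative index -4 maps to positive index 6 + (-4) = 2. xs[2] = 50.

50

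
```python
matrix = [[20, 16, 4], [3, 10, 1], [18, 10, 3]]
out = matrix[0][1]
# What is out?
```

matrix[0] = [20, 16, 4]. Taking column 1 of that row yields 16.

16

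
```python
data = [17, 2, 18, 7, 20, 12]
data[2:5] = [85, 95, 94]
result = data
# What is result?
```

data starts as [17, 2, 18, 7, 20, 12] (length 6). The slice data[2:5] covers indices [2, 3, 4] with values [18, 7, 20]. Replacing that slice with [85, 95, 94] (same length) produces [17, 2, 85, 95, 94, 12].

[17, 2, 85, 95, 94, 12]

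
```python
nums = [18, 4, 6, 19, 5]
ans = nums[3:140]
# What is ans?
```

nums has length 5. The slice nums[3:140] selects indices [3, 4] (3->19, 4->5), giving [19, 5].

[19, 5]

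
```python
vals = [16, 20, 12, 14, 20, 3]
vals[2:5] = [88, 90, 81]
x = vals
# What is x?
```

vals starts as [16, 20, 12, 14, 20, 3] (length 6). The slice vals[2:5] covers indices [2, 3, 4] with values [12, 14, 20]. Replacing that slice with [88, 90, 81] (same length) produces [16, 20, 88, 90, 81, 3].

[16, 20, 88, 90, 81, 3]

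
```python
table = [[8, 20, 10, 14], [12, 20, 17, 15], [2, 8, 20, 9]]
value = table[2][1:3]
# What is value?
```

table[2] = [2, 8, 20, 9]. table[2] has length 4. The slice table[2][1:3] selects indices [1, 2] (1->8, 2->20), giving [8, 20].

[8, 20]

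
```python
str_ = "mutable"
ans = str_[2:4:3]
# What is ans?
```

str_ has length 7. The slice str_[2:4:3] selects indices [2] (2->'t'), giving 't'.

't'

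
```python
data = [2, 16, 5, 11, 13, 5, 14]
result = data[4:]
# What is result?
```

data has length 7. The slice data[4:] selects indices [4, 5, 6] (4->13, 5->5, 6->14), giving [13, 5, 14].

[13, 5, 14]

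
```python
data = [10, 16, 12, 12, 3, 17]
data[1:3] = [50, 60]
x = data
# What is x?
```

data starts as [10, 16, 12, 12, 3, 17] (length 6). The slice data[1:3] covers indices [1, 2] with values [16, 12]. Replacing that slice with [50, 60] (same length) produces [10, 50, 60, 12, 3, 17].

[10, 50, 60, 12, 3, 17]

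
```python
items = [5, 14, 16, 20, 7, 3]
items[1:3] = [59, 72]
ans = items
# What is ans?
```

items starts as [5, 14, 16, 20, 7, 3] (length 6). The slice items[1:3] covers indices [1, 2] with values [14, 16]. Replacing that slice with [59, 72] (same length) produces [5, 59, 72, 20, 7, 3].

[5, 59, 72, 20, 7, 3]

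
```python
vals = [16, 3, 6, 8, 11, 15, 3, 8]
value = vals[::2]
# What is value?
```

vals has length 8. The slice vals[::2] selects indices [0, 2, 4, 6] (0->16, 2->6, 4->11, 6->3), giving [16, 6, 11, 3].

[16, 6, 11, 3]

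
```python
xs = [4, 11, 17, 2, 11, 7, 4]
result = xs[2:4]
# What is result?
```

xs has length 7. The slice xs[2:4] selects indices [2, 3] (2->17, 3->2), giving [17, 2].

[17, 2]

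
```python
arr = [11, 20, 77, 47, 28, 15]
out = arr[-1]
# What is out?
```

arr has length 6. Negative index -1 maps to positive index 6 + (-1) = 5. arr[5] = 15.

15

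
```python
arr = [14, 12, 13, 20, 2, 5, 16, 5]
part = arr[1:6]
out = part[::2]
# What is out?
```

arr has length 8. The slice arr[1:6] selects indices [1, 2, 3, 4, 5] (1->12, 2->13, 3->20, 4->2, 5->5), giving [12, 13, 20, 2, 5]. So part = [12, 13, 20, 2, 5]. part has length 5. The slice part[::2] selects indices [0, 2, 4] (0->12, 2->20, 4->5), giving [12, 20, 5].

[12, 20, 5]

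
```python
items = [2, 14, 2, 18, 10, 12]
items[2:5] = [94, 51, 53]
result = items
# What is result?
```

items starts as [2, 14, 2, 18, 10, 12] (length 6). The slice items[2:5] covers indices [2, 3, 4] with values [2, 18, 10]. Replacing that slice with [94, 51, 53] (same length) produces [2, 14, 94, 51, 53, 12].

[2, 14, 94, 51, 53, 12]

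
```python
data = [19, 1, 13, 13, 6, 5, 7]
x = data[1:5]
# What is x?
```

data has length 7. The slice data[1:5] selects indices [1, 2, 3, 4] (1->1, 2->13, 3->13, 4->6), giving [1, 13, 13, 6].

[1, 13, 13, 6]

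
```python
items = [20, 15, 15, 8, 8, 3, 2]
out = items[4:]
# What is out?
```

items has length 7. The slice items[4:] selects indices [4, 5, 6] (4->8, 5->3, 6->2), giving [8, 3, 2].

[8, 3, 2]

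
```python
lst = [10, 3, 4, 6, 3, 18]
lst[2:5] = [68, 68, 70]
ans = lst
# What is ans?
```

lst starts as [10, 3, 4, 6, 3, 18] (length 6). The slice lst[2:5] covers indices [2, 3, 4] with values [4, 6, 3]. Replacing that slice with [68, 68, 70] (same length) produces [10, 3, 68, 68, 70, 18].

[10, 3, 68, 68, 70, 18]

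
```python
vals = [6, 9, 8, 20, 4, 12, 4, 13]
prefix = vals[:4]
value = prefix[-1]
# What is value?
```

vals has length 8. The slice vals[:4] selects indices [0, 1, 2, 3] (0->6, 1->9, 2->8, 3->20), giving [6, 9, 8, 20]. So prefix = [6, 9, 8, 20]. Then prefix[-1] = 20.

20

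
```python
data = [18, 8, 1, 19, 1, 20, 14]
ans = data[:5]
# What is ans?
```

data has length 7. The slice data[:5] selects indices [0, 1, 2, 3, 4] (0->18, 1->8, 2->1, 3->19, 4->1), giving [18, 8, 1, 19, 1].

[18, 8, 1, 19, 1]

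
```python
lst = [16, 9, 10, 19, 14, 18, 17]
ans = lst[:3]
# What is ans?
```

lst has length 7. The slice lst[:3] selects indices [0, 1, 2] (0->16, 1->9, 2->10), giving [16, 9, 10].

[16, 9, 10]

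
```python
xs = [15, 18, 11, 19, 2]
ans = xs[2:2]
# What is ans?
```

xs has length 5. The slice xs[2:2] resolves to an empty index range, so the result is [].

[]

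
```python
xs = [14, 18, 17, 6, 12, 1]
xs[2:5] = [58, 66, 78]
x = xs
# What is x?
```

xs starts as [14, 18, 17, 6, 12, 1] (length 6). The slice xs[2:5] covers indices [2, 3, 4] with values [17, 6, 12]. Replacing that slice with [58, 66, 78] (same length) produces [14, 18, 58, 66, 78, 1].

[14, 18, 58, 66, 78, 1]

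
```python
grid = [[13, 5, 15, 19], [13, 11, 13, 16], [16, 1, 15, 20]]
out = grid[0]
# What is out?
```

grid has 3 rows. Row 0 is [13, 5, 15, 19].

[13, 5, 15, 19]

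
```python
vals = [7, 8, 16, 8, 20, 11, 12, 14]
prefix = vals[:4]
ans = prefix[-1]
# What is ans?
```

vals has length 8. The slice vals[:4] selects indices [0, 1, 2, 3] (0->7, 1->8, 2->16, 3->8), giving [7, 8, 16, 8]. So prefix = [7, 8, 16, 8]. Then prefix[-1] = 8.

8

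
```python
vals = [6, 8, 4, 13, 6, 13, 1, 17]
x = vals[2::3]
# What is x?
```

vals has length 8. The slice vals[2::3] selects indices [2, 5] (2->4, 5->13), giving [4, 13].

[4, 13]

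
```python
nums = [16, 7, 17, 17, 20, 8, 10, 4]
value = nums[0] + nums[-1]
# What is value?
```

nums has length 8. nums[0] = 16.
nums has length 8. Negative index -1 maps to positive index 8 + (-1) = 7. nums[7] = 4.
Sum: 16 + 4 = 20.

20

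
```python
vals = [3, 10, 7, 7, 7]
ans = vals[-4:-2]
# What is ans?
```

vals has length 5. The slice vals[-4:-2] selects indices [1, 2] (1->10, 2->7), giving [10, 7].

[10, 7]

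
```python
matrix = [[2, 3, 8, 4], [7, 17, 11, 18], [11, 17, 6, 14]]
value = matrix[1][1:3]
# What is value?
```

matrix[1] = [7, 17, 11, 18]. matrix[1] has length 4. The slice matrix[1][1:3] selects indices [1, 2] (1->17, 2->11), giving [17, 11].

[17, 11]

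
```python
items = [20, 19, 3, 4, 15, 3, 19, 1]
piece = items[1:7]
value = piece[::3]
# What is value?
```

items has length 8. The slice items[1:7] selects indices [1, 2, 3, 4, 5, 6] (1->19, 2->3, 3->4, 4->15, 5->3, 6->19), giving [19, 3, 4, 15, 3, 19]. So piece = [19, 3, 4, 15, 3, 19]. piece has length 6. The slice piece[::3] selects indices [0, 3] (0->19, 3->15), giving [19, 15].

[19, 15]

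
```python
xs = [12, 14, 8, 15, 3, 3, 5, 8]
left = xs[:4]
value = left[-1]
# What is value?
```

xs has length 8. The slice xs[:4] selects indices [0, 1, 2, 3] (0->12, 1->14, 2->8, 3->15), giving [12, 14, 8, 15]. So left = [12, 14, 8, 15]. Then left[-1] = 15.

15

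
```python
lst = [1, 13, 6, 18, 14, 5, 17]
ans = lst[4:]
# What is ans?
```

lst has length 7. The slice lst[4:] selects indices [4, 5, 6] (4->14, 5->5, 6->17), giving [14, 5, 17].

[14, 5, 17]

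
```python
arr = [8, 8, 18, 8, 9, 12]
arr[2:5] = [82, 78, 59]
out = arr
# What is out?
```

arr starts as [8, 8, 18, 8, 9, 12] (length 6). The slice arr[2:5] covers indices [2, 3, 4] with values [18, 8, 9]. Replacing that slice with [82, 78, 59] (same length) produces [8, 8, 82, 78, 59, 12].

[8, 8, 82, 78, 59, 12]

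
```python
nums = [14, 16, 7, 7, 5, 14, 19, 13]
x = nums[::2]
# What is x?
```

nums has length 8. The slice nums[::2] selects indices [0, 2, 4, 6] (0->14, 2->7, 4->5, 6->19), giving [14, 7, 5, 19].

[14, 7, 5, 19]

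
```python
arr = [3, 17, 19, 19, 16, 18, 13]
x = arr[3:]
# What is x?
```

arr has length 7. The slice arr[3:] selects indices [3, 4, 5, 6] (3->19, 4->16, 5->18, 6->13), giving [19, 16, 18, 13].

[19, 16, 18, 13]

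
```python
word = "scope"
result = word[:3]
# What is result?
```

word has length 5. The slice word[:3] selects indices [0, 1, 2] (0->'s', 1->'c', 2->'o'), giving 'sco'.

'sco'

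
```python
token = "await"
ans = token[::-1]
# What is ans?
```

token has length 5. The slice token[::-1] selects indices [4, 3, 2, 1, 0] (4->'t', 3->'i', 2->'a', 1->'w', 0->'a'), giving 'tiawa'.

'tiawa'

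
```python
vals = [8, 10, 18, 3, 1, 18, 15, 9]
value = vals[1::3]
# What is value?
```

vals has length 8. The slice vals[1::3] selects indices [1, 4, 7] (1->10, 4->1, 7->9), giving [10, 1, 9].

[10, 1, 9]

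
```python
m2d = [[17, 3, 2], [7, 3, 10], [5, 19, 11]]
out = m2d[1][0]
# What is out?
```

m2d[1] = [7, 3, 10]. Taking column 0 of that row yields 7.

7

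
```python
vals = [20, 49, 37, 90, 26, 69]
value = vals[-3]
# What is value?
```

vals has length 6. Negative index -3 maps to positive index 6 + (-3) = 3. vals[3] = 90.

90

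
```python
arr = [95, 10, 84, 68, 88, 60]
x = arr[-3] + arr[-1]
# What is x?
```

arr has length 6. Negative index -3 maps to positive index 6 + (-3) = 3. arr[3] = 68.
arr has length 6. Negative index -1 maps to positive index 6 + (-1) = 5. arr[5] = 60.
Sum: 68 + 60 = 128.

128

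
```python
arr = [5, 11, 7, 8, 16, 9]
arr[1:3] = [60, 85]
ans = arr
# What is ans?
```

arr starts as [5, 11, 7, 8, 16, 9] (length 6). The slice arr[1:3] covers indices [1, 2] with values [11, 7]. Replacing that slice with [60, 85] (same length) produces [5, 60, 85, 8, 16, 9].

[5, 60, 85, 8, 16, 9]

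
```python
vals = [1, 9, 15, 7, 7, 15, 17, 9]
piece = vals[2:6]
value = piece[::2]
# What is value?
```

vals has length 8. The slice vals[2:6] selects indices [2, 3, 4, 5] (2->15, 3->7, 4->7, 5->15), giving [15, 7, 7, 15]. So piece = [15, 7, 7, 15]. piece has length 4. The slice piece[::2] selects indices [0, 2] (0->15, 2->7), giving [15, 7].

[15, 7]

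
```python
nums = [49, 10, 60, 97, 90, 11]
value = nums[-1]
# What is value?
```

nums has length 6. Negative index -1 maps to positive index 6 + (-1) = 5. nums[5] = 11.

11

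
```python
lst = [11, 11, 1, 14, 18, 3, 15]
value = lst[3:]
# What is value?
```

lst has length 7. The slice lst[3:] selects indices [3, 4, 5, 6] (3->14, 4->18, 5->3, 6->15), giving [14, 18, 3, 15].

[14, 18, 3, 15]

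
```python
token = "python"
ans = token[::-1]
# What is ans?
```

token has length 6. The slice token[::-1] selects indices [5, 4, 3, 2, 1, 0] (5->'n', 4->'o', 3->'h', 2->'t', 1->'y', 0->'p'), giving 'nohtyp'.

'nohtyp'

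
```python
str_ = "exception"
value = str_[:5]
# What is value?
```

str_ has length 9. The slice str_[:5] selects indices [0, 1, 2, 3, 4] (0->'e', 1->'x', 2->'c', 3->'e', 4->'p'), giving 'excep'.

'excep'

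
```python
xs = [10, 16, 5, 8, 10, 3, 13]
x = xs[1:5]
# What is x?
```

xs has length 7. The slice xs[1:5] selects indices [1, 2, 3, 4] (1->16, 2->5, 3->8, 4->10), giving [16, 5, 8, 10].

[16, 5, 8, 10]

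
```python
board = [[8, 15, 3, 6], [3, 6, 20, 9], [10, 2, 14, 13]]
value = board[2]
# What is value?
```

board has 3 rows. Row 2 is [10, 2, 14, 13].

[10, 2, 14, 13]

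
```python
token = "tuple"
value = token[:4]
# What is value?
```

token has length 5. The slice token[:4] selects indices [0, 1, 2, 3] (0->'t', 1->'u', 2->'p', 3->'l'), giving 'tupl'.

'tupl'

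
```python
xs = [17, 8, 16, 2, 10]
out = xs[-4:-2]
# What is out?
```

xs has length 5. The slice xs[-4:-2] selects indices [1, 2] (1->8, 2->16), giving [8, 16].

[8, 16]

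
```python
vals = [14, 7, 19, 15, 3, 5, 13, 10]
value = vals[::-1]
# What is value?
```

vals has length 8. The slice vals[::-1] selects indices [7, 6, 5, 4, 3, 2, 1, 0] (7->10, 6->13, 5->5, 4->3, 3->15, 2->19, 1->7, 0->14), giving [10, 13, 5, 3, 15, 19, 7, 14].

[10, 13, 5, 3, 15, 19, 7, 14]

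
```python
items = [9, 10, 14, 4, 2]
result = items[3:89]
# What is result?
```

items has length 5. The slice items[3:89] selects indices [3, 4] (3->4, 4->2), giving [4, 2].

[4, 2]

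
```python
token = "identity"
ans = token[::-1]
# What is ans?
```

token has length 8. The slice token[::-1] selects indices [7, 6, 5, 4, 3, 2, 1, 0] (7->'y', 6->'t', 5->'i', 4->'t', 3->'n', 2->'e', 1->'d', 0->'i'), giving 'ytitnedi'.

'ytitnedi'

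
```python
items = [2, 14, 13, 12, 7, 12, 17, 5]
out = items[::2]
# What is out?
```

items has length 8. The slice items[::2] selects indices [0, 2, 4, 6] (0->2, 2->13, 4->7, 6->17), giving [2, 13, 7, 17].

[2, 13, 7, 17]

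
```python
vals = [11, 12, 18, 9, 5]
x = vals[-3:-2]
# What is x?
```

vals has length 5. The slice vals[-3:-2] selects indices [2] (2->18), giving [18].

[18]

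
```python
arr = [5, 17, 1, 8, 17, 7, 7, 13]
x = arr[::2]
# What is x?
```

arr has length 8. The slice arr[::2] selects indices [0, 2, 4, 6] (0->5, 2->1, 4->17, 6->7), giving [5, 1, 17, 7].

[5, 1, 17, 7]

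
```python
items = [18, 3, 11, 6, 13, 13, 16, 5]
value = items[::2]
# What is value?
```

items has length 8. The slice items[::2] selects indices [0, 2, 4, 6] (0->18, 2->11, 4->13, 6->16), giving [18, 11, 13, 16].

[18, 11, 13, 16]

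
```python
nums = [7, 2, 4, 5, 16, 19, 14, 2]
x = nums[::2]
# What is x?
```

nums has length 8. The slice nums[::2] selects indices [0, 2, 4, 6] (0->7, 2->4, 4->16, 6->14), giving [7, 4, 16, 14].

[7, 4, 16, 14]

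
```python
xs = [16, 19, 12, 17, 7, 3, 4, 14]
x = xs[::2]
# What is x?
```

xs has length 8. The slice xs[::2] selects indices [0, 2, 4, 6] (0->16, 2->12, 4->7, 6->4), giving [16, 12, 7, 4].

[16, 12, 7, 4]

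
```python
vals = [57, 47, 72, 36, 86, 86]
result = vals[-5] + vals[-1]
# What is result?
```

vals has length 6. Negative index -5 maps to positive index 6 + (-5) = 1. vals[1] = 47.
vals has length 6. Negative index -1 maps to positive index 6 + (-1) = 5. vals[5] = 86.
Sum: 47 + 86 = 133.

133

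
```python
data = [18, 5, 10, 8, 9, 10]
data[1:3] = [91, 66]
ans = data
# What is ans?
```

data starts as [18, 5, 10, 8, 9, 10] (length 6). The slice data[1:3] covers indices [1, 2] with values [5, 10]. Replacing that slice with [91, 66] (same length) produces [18, 91, 66, 8, 9, 10].

[18, 91, 66, 8, 9, 10]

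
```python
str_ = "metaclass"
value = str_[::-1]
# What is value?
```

str_ has length 9. The slice str_[::-1] selects indices [8, 7, 6, 5, 4, 3, 2, 1, 0] (8->'s', 7->'s', 6->'a', 5->'l', 4->'c', 3->'a', 2->'t', 1->'e', 0->'m'), giving 'ssalcatem'.

'ssalcatem'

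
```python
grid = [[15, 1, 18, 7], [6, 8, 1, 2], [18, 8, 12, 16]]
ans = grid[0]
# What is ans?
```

grid has 3 rows. Row 0 is [15, 1, 18, 7].

[15, 1, 18, 7]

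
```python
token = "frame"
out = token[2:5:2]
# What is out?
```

token has length 5. The slice token[2:5:2] selects indices [2, 4] (2->'a', 4->'e'), giving 'ae'.

'ae'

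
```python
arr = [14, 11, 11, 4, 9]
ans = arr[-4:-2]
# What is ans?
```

arr has length 5. The slice arr[-4:-2] selects indices [1, 2] (1->11, 2->11), giving [11, 11].

[11, 11]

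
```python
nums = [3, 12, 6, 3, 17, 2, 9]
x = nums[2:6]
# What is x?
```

nums has length 7. The slice nums[2:6] selects indices [2, 3, 4, 5] (2->6, 3->3, 4->17, 5->2), giving [6, 3, 17, 2].

[6, 3, 17, 2]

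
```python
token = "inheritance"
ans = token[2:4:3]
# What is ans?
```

token has length 11. The slice token[2:4:3] selects indices [2] (2->'h'), giving 'h'.

'h'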